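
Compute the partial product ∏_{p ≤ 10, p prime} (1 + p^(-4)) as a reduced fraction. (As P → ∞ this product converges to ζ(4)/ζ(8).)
∏ = 262011361/243101250

The primes p ≤ 10 are [2, 3, 5, 7]. For each, (1 + 1/p^4) = (p^4 + 1)/p^4. Multiplying these fractions over p ∈ [2, 3, 5, 7] gives 262011361/243101250. (In the limit P → ∞ this tends to ζ(4)/ζ(8).)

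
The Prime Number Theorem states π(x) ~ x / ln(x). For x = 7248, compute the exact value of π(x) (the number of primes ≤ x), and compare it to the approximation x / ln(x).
π(7248) = 927;  x/ln(x) ≈ 815.44;  relative error ≈ 12.03%.

Directly count primes up to 7248: π(7248) = 927. The PNT approximation gives 7248/ln(7248) ≈ 7248/8.88848 ≈ 815.44. Relative error (π(x) − x/ln(x)) / π(x) ≈ 12.03%; the approximation is known to undercount slightly (Li(x) is a better estimate).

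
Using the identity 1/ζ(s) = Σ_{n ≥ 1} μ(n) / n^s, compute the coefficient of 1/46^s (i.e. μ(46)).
μ(46) = 1

Factor n = 46 = 2 · 23. μ(n) = 0 if any exponent ≥ 2 (not squarefree); otherwise μ(n) = (−1)^{ω(n)} where ω(n) is the number of distinct prime factors. Applying: μ(46) = 1.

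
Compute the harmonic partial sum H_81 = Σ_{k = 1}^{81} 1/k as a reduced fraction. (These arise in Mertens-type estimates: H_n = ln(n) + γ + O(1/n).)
H_81 = 44031838385838021258243173365847173/8845597978580177157715301537899200

Direct summation: H_81 = 1 + 1/2 + ... + 1/81. The least common denominator is lcm(1, ..., 81) = 97301577764381948734868316916891200; over this denominator the numerator is 97301577764381948734868316916891200 + 48650788882190974367434158458445600 + 32433859254793982911622772305630400 + 24325394441095487183717079229222800 + 19460315552876389746973663383378240 + 16216929627396991455811386152815200 + 13900225394911706962124045273841600 + 12162697220547743591858539614611400 + 10811286418264660970540924101876800 + 9730157776438194873486831691689120 + 8845597978580177157715301537899200 + 8108464813698495727905693076407600 + 7484736751106303748836024378222400 + 6950112697455853481062022636920800 + 6486771850958796582324554461126080 + 6081348610273871795929269807305700 + 5723622221434232278521665700993600 + 5405643209132330485270462050938400 + 5121135671809576249203595627204800 + 4865078888219097436743415845844560 + 4633408464970568987374681757947200 + 4422798989290088578857650768949600 + 4230503381060084727602970300734400 + 4054232406849247863952846538203800 + 3892063110575277949394732676675648 + 3742368375553151874418012189111200 + 3603762139421553656846974700625600 + 3475056348727926740531011318460400 + 3355226819461446508098907479892800 + 3243385925479398291162277230563040 + 3138760573044578991447365061835200 + 3040674305136935897964634903652850 + 2948532659526725719238433845966400 + 2861811110717116139260832850496800 + 2780045078982341392424809054768320 + 2702821604566165242635231025469200 + 2629772372010322938780224781537600 + 2560567835904788124601797813602400 + 2494912250368767916278674792740800 + 2432539444109548718371707922922280 + 2373209213765413383777276022363200 + 2316704232485284493687340878973600 + 2262827389869347644996937602718400 + 2211399494645044289428825384474800 + 2162257283652932194108184820375360 + 2115251690530042363801485150367200 + 2070246335412381887975921636529600 + 2027116203424623931976423269101900 + 1985746484987386708874863610548800 + 1946031555287638974697366338337824 + 1907874073811410759507221900331200 + 1871184187776575937209006094555600 + 1835878825743055636506949375790400 + 1801881069710776828423487350312800 + 1769119595716035431543060307579840 + 1737528174363963370265505659230200 + 1707045223936525416401198542401600 + 1677613409730723254049453739946400 + 1649179284142066927709632490116800 + 1621692962739699145581138615281520 + 1595107832202982766145382244539200 + 1569380286522289495723682530917600 + 1544469488323522995791560585982400 + 1520337152568467948982317451826425 + 1496947350221260749767204875644480 + 1474266329763362859619216922983200 + 1452262354692267891565198759953600 + 1430905555358558069630416425248400 + 1410167793686694909200990100244800 + 1390022539491170696212404527384160 + 1370444757244816179364342491787200 + 1351410802283082621317615512734600 + 1332898325539478749792716670094400 + 1314886186005161469390112390768800 + 1297354370191759316464910892225216 + 1280283917952394062300898906801200 + 1263656854082882451102185933985600 + 1247456125184383958139337396370400 + 1231665541321290490314788821732800 + 1216269722054774359185853961461140 + 1201254046473851218948991566875200 = 484350222244218233840674907024318903, so H_81 = 484350222244218233840674907024318903/97301577764381948734868316916891200; reducing by gcd(484350222244218233840674907024318903, 97301577764381948734868316916891200) = 11 gives 44031838385838021258243173365847173/8845597978580177157715301537899200 ≈ 4.97782. (The PNT-adjacent estimate ln(81) + γ ≈ 4.97166 matches within O(1/n).)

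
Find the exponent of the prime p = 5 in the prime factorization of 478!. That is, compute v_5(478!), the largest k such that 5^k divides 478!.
v_5(478!) = 117

Legendre's formula: v_p(n!) = Σ_{k ≥ 1} ⌊n / p^k⌋. For p = 5, n = 478, the terms are:
  ⌊478/5^1⌋ = ⌊478/5⌋ = 95
  ⌊478/5^2⌋ = ⌊478/25⌋ = 19
  ⌊478/5^3⌋ = ⌊478/125⌋ = 3
(the next term ⌊478/5^4⌋ = 0, terminating the sum). Summing: v_5(478!) = 95 + 19 + 3 = 117.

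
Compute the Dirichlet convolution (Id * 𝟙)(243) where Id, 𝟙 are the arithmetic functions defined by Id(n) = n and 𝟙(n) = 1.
(Id * 𝟙)(243) = 364

Divisors of 243: [1, 3, 9, 27, 81, 243]. For each d | 243:
  d = 1: Id(1) · 𝟙(243/1) = 1 · 1 = 1
  d = 3: Id(3) · 𝟙(243/3) = 3 · 1 = 3
  d = 9: Id(9) · 𝟙(243/9) = 9 · 1 = 9
  d = 27: Id(27) · 𝟙(243/27) = 27 · 1 = 27
  d = 81: Id(81) · 𝟙(243/81) = 81 · 1 = 81
  d = 243: Id(243) · 𝟙(243/243) = 243 · 1 = 243
Summing: (Id * 𝟙)(243) = 1 + 3 + 9 + 27 + 81 + 243 = 364.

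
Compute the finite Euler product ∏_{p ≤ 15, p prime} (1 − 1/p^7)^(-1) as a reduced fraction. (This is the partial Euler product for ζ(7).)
∏ = 3823532992398595385956921875/3791873603058129477401581447

The primes p ≤ 15 are [2, 3, 5, 7, 11, 13]. For each prime, (1 − 1/p^7)^(-1) = p^7 / (p^7 − 1). The product is (1 − 1/2^7)^(-1), (1 − 1/3^7)^(-1), (1 − 1/5^7)^(-1), (1 − 1/7^7)^(-1), (1 − 1/11^7)^(-1), (1 − 1/13^7)^(-1) = ∏ p^7 / (p^7 − 1) = 3823532992398595385956921875/3791873603058129477401581447.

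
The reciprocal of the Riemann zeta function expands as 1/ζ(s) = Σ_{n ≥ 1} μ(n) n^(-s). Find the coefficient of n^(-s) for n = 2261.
μ(2261) = -1

Factor n = 2261 = 7 · 17 · 19. μ(n) = 0 if any exponent ≥ 2 (not squarefree); otherwise μ(n) = (−1)^{ω(n)} where ω(n) is the number of distinct prime factors. Applying: μ(2261) = -1.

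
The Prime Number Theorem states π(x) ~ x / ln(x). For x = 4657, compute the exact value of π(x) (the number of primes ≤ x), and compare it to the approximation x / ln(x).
π(4657) = 630;  x/ln(x) ≈ 551.38;  relative error ≈ 12.48%.

Directly count primes up to 4657: π(4657) = 630. The PNT approximation gives 4657/ln(4657) ≈ 4657/8.44613 ≈ 551.38. Relative error (π(x) − x/ln(x)) / π(x) ≈ 12.48%; the approximation is known to undercount slightly (Li(x) is a better estimate).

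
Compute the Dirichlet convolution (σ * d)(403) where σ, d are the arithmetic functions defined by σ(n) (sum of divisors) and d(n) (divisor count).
(σ * d)(403) = 544

Divisors of 403: [1, 13, 31, 403]. For each d | 403:
  d = 1: σ(1) · d(403/1) = 1 · 4 = 4
  d = 13: σ(13) · d(403/13) = 14 · 2 = 28
  d = 31: σ(31) · d(403/31) = 32 · 2 = 64
  d = 403: σ(403) · d(403/403) = 448 · 1 = 448
Summing: (σ * d)(403) = 4 + 28 + 64 + 448 = 544.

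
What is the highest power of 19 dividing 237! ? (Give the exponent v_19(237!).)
v_19(237!) = 12

Legendre's formula: v_p(n!) = Σ_{k ≥ 1} ⌊n / p^k⌋. For p = 19, n = 237, the terms are:
  ⌊237/19^1⌋ = ⌊237/19⌋ = 12
(the next term ⌊237/19^2⌋ = 0, terminating the sum). Summing: v_19(237!) = 12 = 12.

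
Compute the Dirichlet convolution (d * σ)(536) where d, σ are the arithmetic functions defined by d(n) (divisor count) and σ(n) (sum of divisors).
(d * σ)(536) = 2940

Divisors of 536: [1, 2, 4, 8, 67, 134, 268, 536]. For each d | 536:
  d = 1: d(1) · σ(536/1) = 1 · 1020 = 1020
  d = 2: d(2) · σ(536/2) = 2 · 476 = 952
  d = 4: d(4) · σ(536/4) = 3 · 204 = 612
  d = 8: d(8) · σ(536/8) = 4 · 68 = 272
  d = 67: d(67) · σ(536/67) = 2 · 15 = 30
  d = 134: d(134) · σ(536/134) = 4 · 7 = 28
  d = 268: d(268) · σ(536/268) = 6 · 3 = 18
  d = 536: d(536) · σ(536/536) = 8 · 1 = 8
Summing: (d * σ)(536) = 1020 + 952 + 612 + 272 + 30 + 28 + 18 + 8 = 2940.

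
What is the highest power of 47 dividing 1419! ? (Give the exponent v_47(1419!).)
v_47(1419!) = 30

Legendre's formula: v_p(n!) = Σ_{k ≥ 1} ⌊n / p^k⌋. For p = 47, n = 1419, the terms are:
  ⌊1419/47^1⌋ = ⌊1419/47⌋ = 30
(the next term ⌊1419/47^2⌋ = 0, terminating the sum). Summing: v_47(1419!) = 30 = 30.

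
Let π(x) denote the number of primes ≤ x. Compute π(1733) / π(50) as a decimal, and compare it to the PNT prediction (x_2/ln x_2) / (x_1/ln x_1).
π(1733)/π(50) = 270/15 ≈ 18.0000;  PNT prediction ≈ 18.1815.

π(50) = 15 and π(1733) = 270, so π(1733)/π(50) ≈ 18.0000. The PNT-predicted ratio is (1733/ln(1733)) / (50/ln(50)) ≈ 18.1815. The two agree to within a few percent, as expected.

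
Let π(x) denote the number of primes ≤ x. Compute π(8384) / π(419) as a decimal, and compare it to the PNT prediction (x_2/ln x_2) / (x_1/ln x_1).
π(8384)/π(419) = 1049/81 ≈ 12.9506;  PNT prediction ≈ 13.3733.

π(419) = 81 and π(8384) = 1049, so π(8384)/π(419) ≈ 12.9506. The PNT-predicted ratio is (8384/ln(8384)) / (419/ln(419)) ≈ 13.3733. The two agree to within a few percent, as expected.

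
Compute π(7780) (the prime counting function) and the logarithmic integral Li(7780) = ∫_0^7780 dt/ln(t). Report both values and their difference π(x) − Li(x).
π(7780) = 985;  Li(7780) ≈ 1001.90;  π(x) − Li(x) ≈ -16.90.

Direct count of primes ≤ 7780 gives π(7780) = 985. Numerical evaluation of the logarithmic integral gives Li(7780) ≈ 1001.90. The difference π(x) − Li(x) ≈ -16.90 is typically negative for small/moderate x (Li(x) overestimates), though Littlewood's theorem shows this sign changes infinitely often.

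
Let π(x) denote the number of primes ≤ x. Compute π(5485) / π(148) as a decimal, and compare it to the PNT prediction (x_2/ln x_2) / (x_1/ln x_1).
π(5485)/π(148) = 725/34 ≈ 21.3235;  PNT prediction ≈ 21.5105.

π(148) = 34 and π(5485) = 725, so π(5485)/π(148) ≈ 21.3235. The PNT-predicted ratio is (5485/ln(5485)) / (148/ln(148)) ≈ 21.5105. The two agree to within a few percent, as expected.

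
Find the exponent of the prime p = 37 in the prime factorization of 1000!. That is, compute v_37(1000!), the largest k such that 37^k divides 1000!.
v_37(1000!) = 27

Legendre's formula: v_p(n!) = Σ_{k ≥ 1} ⌊n / p^k⌋. For p = 37, n = 1000, the terms are:
  ⌊1000/37^1⌋ = ⌊1000/37⌋ = 27
(the next term ⌊1000/37^2⌋ = 0, terminating the sum). Summing: v_37(1000!) = 27 = 27.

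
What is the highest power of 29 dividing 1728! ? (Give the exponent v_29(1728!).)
v_29(1728!) = 61

Legendre's formula: v_p(n!) = Σ_{k ≥ 1} ⌊n / p^k⌋. For p = 29, n = 1728, the terms are:
  ⌊1728/29^1⌋ = ⌊1728/29⌋ = 59
  ⌊1728/29^2⌋ = ⌊1728/841⌋ = 2
(the next term ⌊1728/29^3⌋ = 0, terminating the sum). Summing: v_29(1728!) = 59 + 2 = 61.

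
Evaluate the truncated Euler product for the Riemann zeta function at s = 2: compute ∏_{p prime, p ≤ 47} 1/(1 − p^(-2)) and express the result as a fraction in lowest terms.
∏ = 162139622078364740433577733/98952027459385036898304000

The primes p ≤ 47 are [2, 3, 5, 7, 11, 13, 17, 19, 23, 29, 31, 37, 41, 43, 47]. For each prime, (1 − 1/p^2)^(-1) = p^2 / (p^2 − 1). The product is (1 − 1/2^2)^(-1), (1 − 1/3^2)^(-1), (1 − 1/5^2)^(-1), (1 − 1/7^2)^(-1), (1 − 1/11^2)^(-1), (1 − 1/13^2)^(-1), (1 − 1/17^2)^(-1), (1 − 1/19^2)^(-1), (1 − 1/23^2)^(-1), (1 − 1/29^2)^(-1), (1 − 1/31^2)^(-1), (1 − 1/37^2)^(-1), (1 − 1/41^2)^(-1), (1 − 1/43^2)^(-1), (1 − 1/47^2)^(-1) = ∏ p^2 / (p^2 − 1) = 162139622078364740433577733/98952027459385036898304000.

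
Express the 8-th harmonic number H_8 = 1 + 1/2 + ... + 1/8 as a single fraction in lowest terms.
H_8 = 761/280

Direct summation: H_8 = 1 + 1/2 + ... + 1/8. The least common denominator is lcm(1, ..., 8) = 840; over this denominator the numerator is 840 + 420 + 280 + 210 + 168 + 140 + 120 + 105 = 2283, so H_8 = 2283/840; reducing by gcd(2283, 840) = 3 gives 761/280 ≈ 2.71786. (The PNT-adjacent estimate ln(8) + γ ≈ 2.65666 matches within O(1/n).)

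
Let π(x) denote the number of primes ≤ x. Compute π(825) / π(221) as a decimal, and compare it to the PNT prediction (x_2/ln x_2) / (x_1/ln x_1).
π(825)/π(221) = 143/47 ≈ 3.0426;  PNT prediction ≈ 3.0008.

π(221) = 47 and π(825) = 143, so π(825)/π(221) ≈ 3.0426. The PNT-predicted ratio is (825/ln(825)) / (221/ln(221)) ≈ 3.0008. The two agree to within a few percent, as expected.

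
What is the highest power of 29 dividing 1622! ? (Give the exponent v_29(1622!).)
v_29(1622!) = 56

Legendre's formula: v_p(n!) = Σ_{k ≥ 1} ⌊n / p^k⌋. For p = 29, n = 1622, the terms are:
  ⌊1622/29^1⌋ = ⌊1622/29⌋ = 55
  ⌊1622/29^2⌋ = ⌊1622/841⌋ = 1
(the next term ⌊1622/29^3⌋ = 0, terminating the sum). Summing: v_29(1622!) = 55 + 1 = 56.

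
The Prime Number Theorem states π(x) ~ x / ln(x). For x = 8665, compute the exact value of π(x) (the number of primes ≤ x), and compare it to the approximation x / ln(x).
π(8665) = 1078;  x/ln(x) ≈ 955.66;  relative error ≈ 11.35%.

Directly count primes up to 8665: π(8665) = 1078. The PNT approximation gives 8665/ln(8665) ≈ 8665/9.06705 ≈ 955.66. Relative error (π(x) − x/ln(x)) / π(x) ≈ 11.35%; the approximation is known to undercount slightly (Li(x) is a better estimate).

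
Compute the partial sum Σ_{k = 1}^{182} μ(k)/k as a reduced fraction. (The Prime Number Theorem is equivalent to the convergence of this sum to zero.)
Σ μ(k)/k = -42777633147096095202261336980430876153798047365508655725648588303365613/2698673146402774891360107038836843903137758765182175327729755799791307145

Values of μ(k) for 1 ≤ k ≤ 182: μ(1) = 1, μ(2) = -1, μ(3) = -1, μ(5) = -1, μ(6) = 1, μ(7) = -1, μ(10) = 1, μ(11) = -1, μ(13) = -1, μ(14) = 1, μ(15) = 1, μ(17) = -1, μ(19) = -1, μ(21) = 1, μ(22) = 1, μ(23) = -1, μ(26) = 1, μ(29) = -1, μ(30) = -1, μ(31) = -1, μ(33) = 1, μ(34) = 1, μ(35) = 1, μ(37) = -1, μ(38) = 1, μ(39) = 1, μ(41) = -1, μ(42) = -1, μ(43) = -1, μ(46) = 1, μ(47) = -1, μ(51) = 1, μ(53) = -1, μ(55) = 1, μ(57) = 1, μ(58) = 1, μ(59) = -1, μ(61) = -1, μ(62) = 1, μ(65) = 1, μ(66) = -1, μ(67) = -1, μ(69) = 1, μ(70) = -1, μ(71) = -1, μ(73) = -1, μ(74) = 1, μ(77) = 1, μ(78) = -1, μ(79) = -1, μ(82) = 1, μ(83) = -1, μ(85) = 1, μ(86) = 1, μ(87) = 1, μ(89) = -1, μ(91) = 1, μ(93) = 1, μ(94) = 1, μ(95) = 1, μ(97) = -1, μ(101) = -1, μ(102) = -1, μ(103) = -1, μ(105) = -1, μ(106) = 1, μ(107) = -1, μ(109) = -1, μ(110) = -1, μ(111) = 1, μ(113) = -1, μ(114) = -1, μ(115) = 1, μ(118) = 1, μ(119) = 1, μ(122) = 1, μ(123) = 1, μ(127) = -1, μ(129) = 1, μ(130) = -1, μ(131) = -1, μ(133) = 1, μ(134) = 1, μ(137) = -1, μ(138) = -1, μ(139) = -1, μ(141) = 1, μ(142) = 1, μ(143) = 1, μ(145) = 1, μ(146) = 1, μ(149) = -1, μ(151) = -1, μ(154) = -1, μ(155) = 1, μ(157) = -1, μ(158) = 1, μ(159) = 1, μ(161) = 1, μ(163) = -1, μ(165) = -1, μ(166) = 1, μ(167) = -1, μ(170) = -1, μ(173) = -1, μ(174) = -1, μ(177) = 1, μ(178) = 1, μ(179) = -1, μ(181) = -1, μ(182) = -1, with μ = 0 on non-squarefree integers. Summing μ(k)/k for k where μ(k) ≠ 0 gives -42777633147096095202261336980430876153798047365508655725648588303365613/2698673146402774891360107038836843903137758765182175327729755799791307145 ≈ -0.0159. (PNT ⟺ this sum → 0 as n → ∞.)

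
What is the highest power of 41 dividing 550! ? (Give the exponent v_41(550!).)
v_41(550!) = 13

Legendre's formula: v_p(n!) = Σ_{k ≥ 1} ⌊n / p^k⌋. For p = 41, n = 550, the terms are:
  ⌊550/41^1⌋ = ⌊550/41⌋ = 13
(the next term ⌊550/41^2⌋ = 0, terminating the sum). Summing: v_41(550!) = 13 = 13.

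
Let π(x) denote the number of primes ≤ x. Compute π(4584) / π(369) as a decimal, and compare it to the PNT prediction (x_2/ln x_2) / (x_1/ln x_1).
π(4584)/π(369) = 620/73 ≈ 8.4932;  PNT prediction ≈ 8.7100.

π(369) = 73 and π(4584) = 620, so π(4584)/π(369) ≈ 8.4932. The PNT-predicted ratio is (4584/ln(4584)) / (369/ln(369)) ≈ 8.7100. The two agree to within a few percent, as expected.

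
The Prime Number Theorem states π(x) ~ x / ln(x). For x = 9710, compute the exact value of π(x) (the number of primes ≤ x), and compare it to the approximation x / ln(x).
π(9710) = 1197;  x/ln(x) ≈ 1057.63;  relative error ≈ 11.64%.

Directly count primes up to 9710: π(9710) = 1197. The PNT approximation gives 9710/ln(9710) ≈ 9710/9.18091 ≈ 1057.63. Relative error (π(x) − x/ln(x)) / π(x) ≈ 11.64%; the approximation is known to undercount slightly (Li(x) is a better estimate).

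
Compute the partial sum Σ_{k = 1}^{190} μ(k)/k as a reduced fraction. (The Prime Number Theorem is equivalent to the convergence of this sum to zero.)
Σ μ(k)/k = -1459183896111278246169874869885831959629500714006451125737342992029796/142035428758040783755795107307202310691460987641167122512092410515331955

Values of μ(k) for 1 ≤ k ≤ 190: μ(1) = 1, μ(2) = -1, μ(3) = -1, μ(5) = -1, μ(6) = 1, μ(7) = -1, μ(10) = 1, μ(11) = -1, μ(13) = -1, μ(14) = 1, μ(15) = 1, μ(17) = -1, μ(19) = -1, μ(21) = 1, μ(22) = 1, μ(23) = -1, μ(26) = 1, μ(29) = -1, μ(30) = -1, μ(31) = -1, μ(33) = 1, μ(34) = 1, μ(35) = 1, μ(37) = -1, μ(38) = 1, μ(39) = 1, μ(41) = -1, μ(42) = -1, μ(43) = -1, μ(46) = 1, μ(47) = -1, μ(51) = 1, μ(53) = -1, μ(55) = 1, μ(57) = 1, μ(58) = 1, μ(59) = -1, μ(61) = -1, μ(62) = 1, μ(65) = 1, μ(66) = -1, μ(67) = -1, μ(69) = 1, μ(70) = -1, μ(71) = -1, μ(73) = -1, μ(74) = 1, μ(77) = 1, μ(78) = -1, μ(79) = -1, μ(82) = 1, μ(83) = -1, μ(85) = 1, μ(86) = 1, μ(87) = 1, μ(89) = -1, μ(91) = 1, μ(93) = 1, μ(94) = 1, μ(95) = 1, μ(97) = -1, μ(101) = -1, μ(102) = -1, μ(103) = -1, μ(105) = -1, μ(106) = 1, μ(107) = -1, μ(109) = -1, μ(110) = -1, μ(111) = 1, μ(113) = -1, μ(114) = -1, μ(115) = 1, μ(118) = 1, μ(119) = 1, μ(122) = 1, μ(123) = 1, μ(127) = -1, μ(129) = 1, μ(130) = -1, μ(131) = -1, μ(133) = 1, μ(134) = 1, μ(137) = -1, μ(138) = -1, μ(139) = -1, μ(141) = 1, μ(142) = 1, μ(143) = 1, μ(145) = 1, μ(146) = 1, μ(149) = -1, μ(151) = -1, μ(154) = -1, μ(155) = 1, μ(157) = -1, μ(158) = 1, μ(159) = 1, μ(161) = 1, μ(163) = -1, μ(165) = -1, μ(166) = 1, μ(167) = -1, μ(170) = -1, μ(173) = -1, μ(174) = -1, μ(177) = 1, μ(178) = 1, μ(179) = -1, μ(181) = -1, μ(182) = -1, μ(183) = 1, μ(185) = 1, μ(186) = -1, μ(187) = 1, μ(190) = -1, with μ = 0 on non-squarefree integers. Summing μ(k)/k for k where μ(k) ≠ 0 gives -1459183896111278246169874869885831959629500714006451125737342992029796/142035428758040783755795107307202310691460987641167122512092410515331955 ≈ -0.0103. (PNT ⟺ this sum → 0 as n → ∞.)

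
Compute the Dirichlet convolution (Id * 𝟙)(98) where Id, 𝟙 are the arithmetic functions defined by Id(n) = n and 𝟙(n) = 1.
(Id * 𝟙)(98) = 171

Divisors of 98: [1, 2, 7, 14, 49, 98]. For each d | 98:
  d = 1: Id(1) · 𝟙(98/1) = 1 · 1 = 1
  d = 2: Id(2) · 𝟙(98/2) = 2 · 1 = 2
  d = 7: Id(7) · 𝟙(98/7) = 7 · 1 = 7
  d = 14: Id(14) · 𝟙(98/14) = 14 · 1 = 14
  d = 49: Id(49) · 𝟙(98/49) = 49 · 1 = 49
  d = 98: Id(98) · 𝟙(98/98) = 98 · 1 = 98
Summing: (Id * 𝟙)(98) = 1 + 2 + 7 + 14 + 49 + 98 = 171.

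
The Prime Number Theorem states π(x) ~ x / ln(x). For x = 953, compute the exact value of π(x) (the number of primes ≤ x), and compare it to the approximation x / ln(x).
π(953) = 162;  x/ln(x) ≈ 138.93;  relative error ≈ 14.24%.

Directly count primes up to 953: π(953) = 162. The PNT approximation gives 953/ln(953) ≈ 953/6.85961 ≈ 138.93. Relative error (π(x) − x/ln(x)) / π(x) ≈ 14.24%; the approximation is known to undercount slightly (Li(x) is a better estimate).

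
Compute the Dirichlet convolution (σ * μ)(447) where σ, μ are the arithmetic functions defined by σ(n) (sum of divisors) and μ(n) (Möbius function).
(σ * μ)(447) = 447

Divisors of 447: [1, 3, 149, 447]. For each d | 447:
  d = 1: σ(1) · μ(447/1) = 1 · 1 = 1
  d = 3: σ(3) · μ(447/3) = 4 · -1 = -4
  d = 149: σ(149) · μ(447/149) = 150 · -1 = -150
  d = 447: σ(447) · μ(447/447) = 600 · 1 = 600
Summing: (σ * μ)(447) = 1 + -4 + -150 + 600 = 447.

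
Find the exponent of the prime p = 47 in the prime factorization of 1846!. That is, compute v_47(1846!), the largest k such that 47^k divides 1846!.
v_47(1846!) = 39

Legendre's formula: v_p(n!) = Σ_{k ≥ 1} ⌊n / p^k⌋. For p = 47, n = 1846, the terms are:
  ⌊1846/47^1⌋ = ⌊1846/47⌋ = 39
(the next term ⌊1846/47^2⌋ = 0, terminating the sum). Summing: v_47(1846!) = 39 = 39.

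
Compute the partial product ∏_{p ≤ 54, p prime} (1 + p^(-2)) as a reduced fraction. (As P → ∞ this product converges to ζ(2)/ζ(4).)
∏ = 5396954168104720000000000/3563579332076505044832837

The primes p ≤ 54 are [2, 3, 5, 7, 11, 13, 17, 19, 23, 29, 31, 37, 41, 43, 47, 53]. For each, (1 + 1/p^2) = (p^2 + 1)/p^2. Multiplying these fractions over p ∈ [2, 3, 5, 7, 11, 13, 17, 19, 23, 29, 31, 37, 41, 43, 47, 53] gives 5396954168104720000000000/3563579332076505044832837. (In the limit P → ∞ this tends to ζ(2)/ζ(4).)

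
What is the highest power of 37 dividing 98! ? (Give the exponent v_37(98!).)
v_37(98!) = 2

Legendre's formula: v_p(n!) = Σ_{k ≥ 1} ⌊n / p^k⌋. For p = 37, n = 98, the terms are:
  ⌊98/37^1⌋ = ⌊98/37⌋ = 2
(the next term ⌊98/37^2⌋ = 0, terminating the sum). Summing: v_37(98!) = 2 = 2.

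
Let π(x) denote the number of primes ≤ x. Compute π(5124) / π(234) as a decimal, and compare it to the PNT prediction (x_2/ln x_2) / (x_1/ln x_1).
π(5124)/π(234) = 685/51 ≈ 13.4314;  PNT prediction ≈ 13.9852.

π(234) = 51 and π(5124) = 685, so π(5124)/π(234) ≈ 13.4314. The PNT-predicted ratio is (5124/ln(5124)) / (234/ln(234)) ≈ 13.9852. The two agree to within a few percent, as expected.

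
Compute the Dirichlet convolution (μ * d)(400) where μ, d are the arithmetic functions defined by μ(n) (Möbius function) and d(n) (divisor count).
(μ * d)(400) = 1

Divisors of 400: [1, 2, 4, 5, 8, 10, 16, 20, 25, 40, 50, 80, 100, 200, 400]. For each d | 400:
  d = 1: μ(1) · d(400/1) = 1 · 15 = 15
  d = 2: μ(2) · d(400/2) = -1 · 12 = -12
  d = 4: μ(4) · d(400/4) = 0 · 9 = 0
  d = 5: μ(5) · d(400/5) = -1 · 10 = -10
  d = 8: μ(8) · d(400/8) = 0 · 6 = 0
  d = 10: μ(10) · d(400/10) = 1 · 8 = 8
  d = 16: μ(16) · d(400/16) = 0 · 3 = 0
  d = 20: μ(20) · d(400/20) = 0 · 6 = 0
  d = 25: μ(25) · d(400/25) = 0 · 5 = 0
  d = 40: μ(40) · d(400/40) = 0 · 4 = 0
  d = 50: μ(50) · d(400/50) = 0 · 4 = 0
  d = 80: μ(80) · d(400/80) = 0 · 2 = 0
  d = 100: μ(100) · d(400/100) = 0 · 3 = 0
  d = 200: μ(200) · d(400/200) = 0 · 2 = 0
  d = 400: μ(400) · d(400/400) = 0 · 1 = 0
Summing: (μ * d)(400) = 15 + -12 + 0 + -10 + 0 + 8 + 0 + 0 + 0 + 0 + 0 + 0 + 0 + 0 + 0 = 1.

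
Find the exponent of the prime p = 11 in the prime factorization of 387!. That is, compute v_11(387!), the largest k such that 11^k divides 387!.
v_11(387!) = 38

Legendre's formula: v_p(n!) = Σ_{k ≥ 1} ⌊n / p^k⌋. For p = 11, n = 387, the terms are:
  ⌊387/11^1⌋ = ⌊387/11⌋ = 35
  ⌊387/11^2⌋ = ⌊387/121⌋ = 3
(the next term ⌊387/11^3⌋ = 0, terminating the sum). Summing: v_11(387!) = 35 + 3 = 38.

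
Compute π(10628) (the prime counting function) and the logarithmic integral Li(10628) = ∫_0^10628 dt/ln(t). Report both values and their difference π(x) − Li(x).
π(10628) = 1296;  Li(10628) ≈ 1314.09;  π(x) − Li(x) ≈ -18.09.

Direct count of primes ≤ 10628 gives π(10628) = 1296. Numerical evaluation of the logarithmic integral gives Li(10628) ≈ 1314.09. The difference π(x) − Li(x) ≈ -18.09 is typically negative for small/moderate x (Li(x) overestimates), though Littlewood's theorem shows this sign changes infinitely often.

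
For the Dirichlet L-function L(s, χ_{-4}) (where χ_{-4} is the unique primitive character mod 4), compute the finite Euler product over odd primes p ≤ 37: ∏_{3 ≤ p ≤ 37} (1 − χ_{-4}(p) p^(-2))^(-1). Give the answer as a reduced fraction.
∏ = 136633422149134339/149104402366464000

The odd primes p ≤ 37 are [3, 5, 7, 11, 13, 17, 19, 23, 29, 31, 37]. For each, χ(p) = 1 if p ≡ 1 mod 4, χ(p) = −1 if p ≡ 3 mod 4. Taking (1 − χ(p)/p^2)^(-1) = p^2/(p^2 − χ(p)): (1 − (-1)/3^2)^(-1) · (1 − (1)/5^2)^(-1) · (1 − (-1)/7^2)^(-1) · (1 − (-1)/11^2)^(-1) · (1 − (1)/13^2)^(-1) · (1 − (1)/17^2)^(-1) · (1 − (-1)/19^2)^(-1) · (1 − (-1)/23^2)^(-1) · (1 − (1)/29^2)^(-1) · (1 − (-1)/31^2)^(-1) · (1 − (1)/37^2)^(-1) = 136633422149134339/149104402366464000.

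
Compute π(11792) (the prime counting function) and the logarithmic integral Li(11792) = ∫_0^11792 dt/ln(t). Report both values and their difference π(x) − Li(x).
π(11792) = 1413;  Li(11792) ≈ 1438.93;  π(x) − Li(x) ≈ -25.93.

Direct count of primes ≤ 11792 gives π(11792) = 1413. Numerical evaluation of the logarithmic integral gives Li(11792) ≈ 1438.93. The difference π(x) − Li(x) ≈ -25.93 is typically negative for small/moderate x (Li(x) overestimates), though Littlewood's theorem shows this sign changes infinitely often.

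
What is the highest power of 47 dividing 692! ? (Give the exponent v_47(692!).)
v_47(692!) = 14

Legendre's formula: v_p(n!) = Σ_{k ≥ 1} ⌊n / p^k⌋. For p = 47, n = 692, the terms are:
  ⌊692/47^1⌋ = ⌊692/47⌋ = 14
(the next term ⌊692/47^2⌋ = 0, terminating the sum). Summing: v_47(692!) = 14 = 14.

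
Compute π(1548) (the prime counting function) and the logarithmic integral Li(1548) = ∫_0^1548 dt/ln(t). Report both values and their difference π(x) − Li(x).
π(1548) = 243;  Li(1548) ≈ 254.36;  π(x) − Li(x) ≈ -11.36.

Direct count of primes ≤ 1548 gives π(1548) = 243. Numerical evaluation of the logarithmic integral gives Li(1548) ≈ 254.36. The difference π(x) − Li(x) ≈ -11.36 is typically negative for small/moderate x (Li(x) overestimates), though Littlewood's theorem shows this sign changes infinitely often.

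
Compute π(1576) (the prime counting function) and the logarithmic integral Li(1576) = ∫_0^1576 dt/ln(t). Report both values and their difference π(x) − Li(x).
π(1576) = 248;  Li(1576) ≈ 258.17;  π(x) − Li(x) ≈ -10.17.

Direct count of primes ≤ 1576 gives π(1576) = 248. Numerical evaluation of the logarithmic integral gives Li(1576) ≈ 258.17. The difference π(x) − Li(x) ≈ -10.17 is typically negative for small/moderate x (Li(x) overestimates), though Littlewood's theorem shows this sign changes infinitely often.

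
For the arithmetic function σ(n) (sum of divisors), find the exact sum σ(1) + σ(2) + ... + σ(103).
Σ_{n ≤ 103} σ(n) = 8721

Compute σ(n) for each 1 ≤ n ≤ 103: σ(1) = 1, σ(2) = 3, σ(3) = 4, σ(4) = 7, σ(5) = 6, σ(6) = 12, σ(7) = 8, σ(8) = 15, σ(9) = 13, σ(10) = 18, σ(11) = 12, σ(12) = 28, σ(13) = 14, σ(14) = 24, σ(15) = 24, σ(16) = 31, σ(17) = 18, σ(18) = 39, σ(19) = 20, σ(20) = 42, σ(21) = 32, σ(22) = 36, σ(23) = 24, σ(24) = 60, σ(25) = 31, σ(26) = 42, σ(27) = 40, σ(28) = 56, σ(29) = 30, σ(30) = 72, σ(31) = 32, σ(32) = 63, σ(33) = 48, σ(34) = 54, σ(35) = 48, σ(36) = 91, σ(37) = 38, σ(38) = 60, σ(39) = 56, σ(40) = 90, σ(41) = 42, σ(42) = 96, σ(43) = 44, σ(44) = 84, σ(45) = 78, σ(46) = 72, σ(47) = 48, σ(48) = 124, σ(49) = 57, σ(50) = 93, σ(51) = 72, σ(52) = 98, σ(53) = 54, σ(54) = 120, σ(55) = 72, σ(56) = 120, σ(57) = 80, σ(58) = 90, σ(59) = 60, σ(60) = 168, σ(61) = 62, σ(62) = 96, σ(63) = 104, σ(64) = 127, σ(65) = 84, σ(66) = 144, σ(67) = 68, σ(68) = 126, σ(69) = 96, σ(70) = 144, σ(71) = 72, σ(72) = 195, σ(73) = 74, σ(74) = 114, σ(75) = 124, σ(76) = 140, σ(77) = 96, σ(78) = 168, σ(79) = 80, σ(80) = 186, σ(81) = 121, σ(82) = 126, σ(83) = 84, σ(84) = 224, σ(85) = 108, σ(86) = 132, σ(87) = 120, σ(88) = 180, σ(89) = 90, σ(90) = 234, σ(91) = 112, σ(92) = 168, σ(93) = 128, σ(94) = 144, σ(95) = 120, σ(96) = 252, σ(97) = 98, σ(98) = 171, σ(99) = 156, σ(100) = 217, σ(101) = 102, σ(102) = 216, σ(103) = 104. Summing all 103 values: 8721. (Average order: Σ_{n ≤ x} σ(n) ~ (π²/12) x². For x = 103, (π²/12)·103² ≈ 8725.55.)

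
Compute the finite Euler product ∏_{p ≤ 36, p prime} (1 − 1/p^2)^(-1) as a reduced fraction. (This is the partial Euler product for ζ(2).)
∏ = 82920037520482019/50722704772300800

The primes p ≤ 36 are [2, 3, 5, 7, 11, 13, 17, 19, 23, 29, 31]. For each prime, (1 − 1/p^2)^(-1) = p^2 / (p^2 − 1). The product is (1 − 1/2^2)^(-1), (1 − 1/3^2)^(-1), (1 − 1/5^2)^(-1), (1 − 1/7^2)^(-1), (1 − 1/11^2)^(-1), (1 − 1/13^2)^(-1), (1 − 1/17^2)^(-1), (1 − 1/19^2)^(-1), (1 − 1/23^2)^(-1), (1 − 1/29^2)^(-1), (1 − 1/31^2)^(-1) = ∏ p^2 / (p^2 − 1) = 82920037520482019/50722704772300800.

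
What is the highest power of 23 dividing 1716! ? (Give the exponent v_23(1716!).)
v_23(1716!) = 77

Legendre's formula: v_p(n!) = Σ_{k ≥ 1} ⌊n / p^k⌋. For p = 23, n = 1716, the terms are:
  ⌊1716/23^1⌋ = ⌊1716/23⌋ = 74
  ⌊1716/23^2⌋ = ⌊1716/529⌋ = 3
(the next term ⌊1716/23^3⌋ = 0, terminating the sum). Summing: v_23(1716!) = 74 + 3 = 77.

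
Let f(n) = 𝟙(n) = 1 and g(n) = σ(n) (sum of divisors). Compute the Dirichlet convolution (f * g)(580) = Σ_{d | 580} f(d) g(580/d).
(𝟙 * σ)(580) = 2387

Divisors of 580: [1, 2, 4, 5, 10, 20, 29, 58, 116, 145, 290, 580]. For each d | 580:
  d = 1: 𝟙(1) · σ(580/1) = 1 · 1260 = 1260
  d = 2: 𝟙(2) · σ(580/2) = 1 · 540 = 540
  d = 4: 𝟙(4) · σ(580/4) = 1 · 180 = 180
  d = 5: 𝟙(5) · σ(580/5) = 1 · 210 = 210
  d = 10: 𝟙(10) · σ(580/10) = 1 · 90 = 90
  d = 20: 𝟙(20) · σ(580/20) = 1 · 30 = 30
  d = 29: 𝟙(29) · σ(580/29) = 1 · 42 = 42
  d = 58: 𝟙(58) · σ(580/58) = 1 · 18 = 18
  d = 116: 𝟙(116) · σ(580/116) = 1 · 6 = 6
  d = 145: 𝟙(145) · σ(580/145) = 1 · 7 = 7
  d = 290: 𝟙(290) · σ(580/290) = 1 · 3 = 3
  d = 580: 𝟙(580) · σ(580/580) = 1 · 1 = 1
Summing: (𝟙 * σ)(580) = 1260 + 540 + 180 + 210 + 90 + 30 + 42 + 18 + 6 + 7 + 3 + 1 = 2387.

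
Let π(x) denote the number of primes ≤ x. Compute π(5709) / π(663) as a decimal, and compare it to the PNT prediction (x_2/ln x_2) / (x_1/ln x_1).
π(5709)/π(663) = 751/121 ≈ 6.2066;  PNT prediction ≈ 6.4675.

π(663) = 121 and π(5709) = 751, so π(5709)/π(663) ≈ 6.2066. The PNT-predicted ratio is (5709/ln(5709)) / (663/ln(663)) ≈ 6.4675. The two agree to within a few percent, as expected.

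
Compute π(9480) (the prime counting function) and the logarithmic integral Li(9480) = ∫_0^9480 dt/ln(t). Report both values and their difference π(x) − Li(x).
π(9480) = 1175;  Li(9480) ≈ 1189.52;  π(x) − Li(x) ≈ -14.52.

Direct count of primes ≤ 9480 gives π(9480) = 1175. Numerical evaluation of the logarithmic integral gives Li(9480) ≈ 1189.52. The difference π(x) − Li(x) ≈ -14.52 is typically negative for small/moderate x (Li(x) overestimates), though Littlewood's theorem shows this sign changes infinitely often.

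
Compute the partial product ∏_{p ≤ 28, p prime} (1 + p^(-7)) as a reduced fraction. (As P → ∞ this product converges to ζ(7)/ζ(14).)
∏ = 1213055423679013780431254747580653474818754487990016/1203084832226034935165248483197620256588271403484375

The primes p ≤ 28 are [2, 3, 5, 7, 11, 13, 17, 19, 23]. For each, (1 + 1/p^7) = (p^7 + 1)/p^7. Multiplying these fractions over p ∈ [2, 3, 5, 7, 11, 13, 17, 19, 23] gives 1213055423679013780431254747580653474818754487990016/1203084832226034935165248483197620256588271403484375. (In the limit P → ∞ this tends to ζ(7)/ζ(14).)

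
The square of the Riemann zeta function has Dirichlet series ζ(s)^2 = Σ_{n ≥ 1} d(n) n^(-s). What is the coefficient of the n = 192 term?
d(192) = 14

ζ(s)^2 = (Σ 1/m^s)(Σ 1/k^s). The coefficient of 1/n^s in the product is the number of ordered pairs (m, k) with mk = n, which equals d(n). For n = 192, divisors are [1, 2, 3, 4, 6, 8, 12, 16, 24, 32, 48, 64, 96, 192], so d(192) = 14.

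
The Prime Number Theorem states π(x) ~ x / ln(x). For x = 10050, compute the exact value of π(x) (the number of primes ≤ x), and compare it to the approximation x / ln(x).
π(10050) = 1233;  x/ln(x) ≈ 1090.57;  relative error ≈ 11.55%.

Directly count primes up to 10050: π(10050) = 1233. The PNT approximation gives 10050/ln(10050) ≈ 10050/9.21533 ≈ 1090.57. Relative error (π(x) − x/ln(x)) / π(x) ≈ 11.55%; the approximation is known to undercount slightly (Li(x) is a better estimate).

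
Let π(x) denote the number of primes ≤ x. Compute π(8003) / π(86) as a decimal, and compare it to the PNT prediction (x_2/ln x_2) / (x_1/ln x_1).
π(8003)/π(86) = 1007/23 ≈ 43.7826;  PNT prediction ≈ 46.1207.

π(86) = 23 and π(8003) = 1007, so π(8003)/π(86) ≈ 43.7826. The PNT-predicted ratio is (8003/ln(8003)) / (86/ln(86)) ≈ 46.1207. The two agree to within a few percent, as expected.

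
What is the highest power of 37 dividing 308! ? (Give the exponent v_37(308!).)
v_37(308!) = 8

Legendre's formula: v_p(n!) = Σ_{k ≥ 1} ⌊n / p^k⌋. For p = 37, n = 308, the terms are:
  ⌊308/37^1⌋ = ⌊308/37⌋ = 8
(the next term ⌊308/37^2⌋ = 0, terminating the sum). Summing: v_37(308!) = 8 = 8.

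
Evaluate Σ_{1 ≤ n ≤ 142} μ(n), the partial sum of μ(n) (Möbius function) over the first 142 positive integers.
Σ_{n ≤ 142} μ(n) = -2

Compute μ(n) for each 1 ≤ n ≤ 142: μ(1) = 1, μ(2) = -1, μ(3) = -1, μ(4) = 0, μ(5) = -1, μ(6) = 1, μ(7) = -1, μ(8) = 0, μ(9) = 0, μ(10) = 1, μ(11) = -1, μ(12) = 0, μ(13) = -1, μ(14) = 1, μ(15) = 1, μ(16) = 0, μ(17) = -1, μ(18) = 0, μ(19) = -1, μ(20) = 0, μ(21) = 1, μ(22) = 1, μ(23) = -1, μ(24) = 0, μ(25) = 0, μ(26) = 1, μ(27) = 0, μ(28) = 0, μ(29) = -1, μ(30) = -1, μ(31) = -1, μ(32) = 0, μ(33) = 1, μ(34) = 1, μ(35) = 1, μ(36) = 0, μ(37) = -1, μ(38) = 1, μ(39) = 1, μ(40) = 0, μ(41) = -1, μ(42) = -1, μ(43) = -1, μ(44) = 0, μ(45) = 0, μ(46) = 1, μ(47) = -1, μ(48) = 0, μ(49) = 0, μ(50) = 0, μ(51) = 1, μ(52) = 0, μ(53) = -1, μ(54) = 0, μ(55) = 1, μ(56) = 0, μ(57) = 1, μ(58) = 1, μ(59) = -1, μ(60) = 0, μ(61) = -1, μ(62) = 1, μ(63) = 0, μ(64) = 0, μ(65) = 1, μ(66) = -1, μ(67) = -1, μ(68) = 0, μ(69) = 1, μ(70) = -1, μ(71) = -1, μ(72) = 0, μ(73) = -1, μ(74) = 1, μ(75) = 0, μ(76) = 0, μ(77) = 1, μ(78) = -1, μ(79) = -1, μ(80) = 0, μ(81) = 0, μ(82) = 1, μ(83) = -1, μ(84) = 0, μ(85) = 1, μ(86) = 1, μ(87) = 1, μ(88) = 0, μ(89) = -1, μ(90) = 0, μ(91) = 1, μ(92) = 0, μ(93) = 1, μ(94) = 1, μ(95) = 1, μ(96) = 0, μ(97) = -1, μ(98) = 0, μ(99) = 0, μ(100) = 0, μ(101) = -1, μ(102) = -1, μ(103) = -1, μ(104) = 0, μ(105) = -1, μ(106) = 1, μ(107) = -1, μ(108) = 0, μ(109) = -1, μ(110) = -1, μ(111) = 1, μ(112) = 0, μ(113) = -1, μ(114) = -1, μ(115) = 1, μ(116) = 0, μ(117) = 0, μ(118) = 1, μ(119) = 1, μ(120) = 0, μ(121) = 0, μ(122) = 1, μ(123) = 1, μ(124) = 0, μ(125) = 0, μ(126) = 0, μ(127) = -1, μ(128) = 0, μ(129) = 1, μ(130) = -1, μ(131) = -1, μ(132) = 0, μ(133) = 1, μ(134) = 1, μ(135) = 0, μ(136) = 0, μ(137) = -1, μ(138) = -1, μ(139) = -1, μ(140) = 0, μ(141) = 1, μ(142) = 1. Summing all 142 values: -2. (Mertens function M(x) = Σ_{n ≤ x} μ(n); on average M(x) should be small (PNT ⟺ M(x) = o(x)).)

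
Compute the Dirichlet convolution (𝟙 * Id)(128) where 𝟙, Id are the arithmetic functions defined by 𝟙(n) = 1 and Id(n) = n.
(𝟙 * Id)(128) = 255

Divisors of 128: [1, 2, 4, 8, 16, 32, 64, 128]. For each d | 128:
  d = 1: 𝟙(1) · Id(128/1) = 1 · 128 = 128
  d = 2: 𝟙(2) · Id(128/2) = 1 · 64 = 64
  d = 4: 𝟙(4) · Id(128/4) = 1 · 32 = 32
  d = 8: 𝟙(8) · Id(128/8) = 1 · 16 = 16
  d = 16: 𝟙(16) · Id(128/16) = 1 · 8 = 8
  d = 32: 𝟙(32) · Id(128/32) = 1 · 4 = 4
  d = 64: 𝟙(64) · Id(128/64) = 1 · 2 = 2
  d = 128: 𝟙(128) · Id(128/128) = 1 · 1 = 1
Summing: (𝟙 * Id)(128) = 128 + 64 + 32 + 16 + 8 + 4 + 2 + 1 = 255.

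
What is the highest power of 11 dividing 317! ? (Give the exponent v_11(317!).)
v_11(317!) = 30

Legendre's formula: v_p(n!) = Σ_{k ≥ 1} ⌊n / p^k⌋. For p = 11, n = 317, the terms are:
  ⌊317/11^1⌋ = ⌊317/11⌋ = 28
  ⌊317/11^2⌋ = ⌊317/121⌋ = 2
(the next term ⌊317/11^3⌋ = 0, terminating the sum). Summing: v_11(317!) = 28 + 2 = 30.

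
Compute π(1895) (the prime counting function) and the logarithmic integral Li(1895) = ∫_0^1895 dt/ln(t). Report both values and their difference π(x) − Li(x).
π(1895) = 290;  Li(1895) ≈ 300.95;  π(x) − Li(x) ≈ -10.95.

Direct count of primes ≤ 1895 gives π(1895) = 290. Numerical evaluation of the logarithmic integral gives Li(1895) ≈ 300.95. The difference π(x) − Li(x) ≈ -10.95 is typically negative for small/moderate x (Li(x) overestimates), though Littlewood's theorem shows this sign changes infinitely often.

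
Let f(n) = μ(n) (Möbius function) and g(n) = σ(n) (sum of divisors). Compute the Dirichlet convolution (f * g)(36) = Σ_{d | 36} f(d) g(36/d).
(μ * σ)(36) = 36

Divisors of 36: [1, 2, 3, 4, 6, 9, 12, 18, 36]. For each d | 36:
  d = 1: μ(1) · σ(36/1) = 1 · 91 = 91
  d = 2: μ(2) · σ(36/2) = -1 · 39 = -39
  d = 3: μ(3) · σ(36/3) = -1 · 28 = -28
  d = 4: μ(4) · σ(36/4) = 0 · 13 = 0
  d = 6: μ(6) · σ(36/6) = 1 · 12 = 12
  d = 9: μ(9) · σ(36/9) = 0 · 7 = 0
  d = 12: μ(12) · σ(36/12) = 0 · 4 = 0
  d = 18: μ(18) · σ(36/18) = 0 · 3 = 0
  d = 36: μ(36) · σ(36/36) = 0 · 1 = 0
Summing: (μ * σ)(36) = 91 + -39 + -28 + 0 + 12 + 0 + 0 + 0 + 0 = 36.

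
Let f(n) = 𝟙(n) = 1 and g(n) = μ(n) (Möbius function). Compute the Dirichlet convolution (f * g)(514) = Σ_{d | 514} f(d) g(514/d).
(𝟙 * μ)(514) = 0

Divisors of 514: [1, 2, 257, 514]. For each d | 514:
  d = 1: 𝟙(1) · μ(514/1) = 1 · 1 = 1
  d = 2: 𝟙(2) · μ(514/2) = 1 · -1 = -1
  d = 257: 𝟙(257) · μ(514/257) = 1 · -1 = -1
  d = 514: 𝟙(514) · μ(514/514) = 1 · 1 = 1
Summing: (𝟙 * μ)(514) = 1 + -1 + -1 + 1 = 0.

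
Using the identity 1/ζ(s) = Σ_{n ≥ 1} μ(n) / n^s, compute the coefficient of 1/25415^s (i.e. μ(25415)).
μ(25415) = 1

Factor n = 25415 = 5 · 13 · 17 · 23. μ(n) = 0 if any exponent ≥ 2 (not squarefree); otherwise μ(n) = (−1)^{ω(n)} where ω(n) is the number of distinct prime factors. Applying: μ(25415) = 1.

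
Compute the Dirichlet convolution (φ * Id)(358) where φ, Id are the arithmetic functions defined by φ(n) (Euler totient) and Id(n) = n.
(φ * Id)(358) = 1071

Divisors of 358: [1, 2, 179, 358]. For each d | 358:
  d = 1: φ(1) · Id(358/1) = 1 · 358 = 358
  d = 2: φ(2) · Id(358/2) = 1 · 179 = 179
  d = 179: φ(179) · Id(358/179) = 178 · 2 = 356
  d = 358: φ(358) · Id(358/358) = 178 · 1 = 178
Summing: (φ * Id)(358) = 358 + 179 + 356 + 178 = 1071.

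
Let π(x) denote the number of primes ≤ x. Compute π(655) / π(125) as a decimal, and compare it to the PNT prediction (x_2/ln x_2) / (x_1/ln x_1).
π(655)/π(125) = 119/30 ≈ 3.9667;  PNT prediction ≈ 3.9016.

π(125) = 30 and π(655) = 119, so π(655)/π(125) ≈ 3.9667. The PNT-predicted ratio is (655/ln(655)) / (125/ln(125)) ≈ 3.9016. The two agree to within a few percent, as expected.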